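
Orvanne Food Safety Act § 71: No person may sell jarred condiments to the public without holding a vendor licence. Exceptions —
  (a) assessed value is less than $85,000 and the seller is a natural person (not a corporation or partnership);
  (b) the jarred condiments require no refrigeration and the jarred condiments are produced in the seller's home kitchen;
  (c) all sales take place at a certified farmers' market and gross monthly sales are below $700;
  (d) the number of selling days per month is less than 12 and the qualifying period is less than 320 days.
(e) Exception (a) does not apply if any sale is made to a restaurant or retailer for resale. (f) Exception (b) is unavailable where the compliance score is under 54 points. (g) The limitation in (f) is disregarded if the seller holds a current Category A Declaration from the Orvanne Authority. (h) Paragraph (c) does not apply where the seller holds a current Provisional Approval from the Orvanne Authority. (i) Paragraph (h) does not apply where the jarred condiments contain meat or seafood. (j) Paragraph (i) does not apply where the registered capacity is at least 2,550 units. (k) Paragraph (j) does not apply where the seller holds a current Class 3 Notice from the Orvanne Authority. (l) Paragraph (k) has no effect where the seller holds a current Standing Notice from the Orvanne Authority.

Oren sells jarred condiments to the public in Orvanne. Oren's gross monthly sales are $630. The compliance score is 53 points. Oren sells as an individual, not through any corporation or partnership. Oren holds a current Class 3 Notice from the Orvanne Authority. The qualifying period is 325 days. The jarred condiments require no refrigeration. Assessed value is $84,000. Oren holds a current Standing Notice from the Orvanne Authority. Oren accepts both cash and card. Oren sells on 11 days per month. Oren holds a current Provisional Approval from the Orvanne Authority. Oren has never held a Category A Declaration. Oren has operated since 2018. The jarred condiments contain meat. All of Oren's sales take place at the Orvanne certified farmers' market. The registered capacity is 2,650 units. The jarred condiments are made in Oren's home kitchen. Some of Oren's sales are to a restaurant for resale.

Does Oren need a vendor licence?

Yes — Oren must hold a vendor licence.

Exception (a) is satisfied on its face — assessed value is $84,000, less than the $85,000 limit; the seller is a natural person. Turning to paragraph (e): (e) operates against (a): some sales are to a restaurant for resale. (a) is therefore removed.
All of (b)'s requirements are met (the jarred condiments are shelf-stable; the jarred condiments are home-kitchen produced). Turning to paragraphs (f)–(g): (f) operates against (b): the compliance score is 53 points, under the 54 points limit. (g) is not engaged (there is no Category A Declaration in force), so (f) stands. (b) is therefore removed.
Exception (c)'s conditions are all satisfied: all sales are at a certified farmers' market; gross monthly sales are $630, below the $700 limit. But: (h) operates against (c): a current Provisional Approval is held. (i) operates (the jarred condiments contain meat), but is set aside by (j): (j) applies — the registered capacity is 2,650 units, meeting the 2,550 units threshold. (k) would limit (j) — a current Class 3 Notice is held — but (l) sets (k) aside: (l) operates — a current Standing Notice is held. So (c) is unavailable.
Exception (d) does not apply: the qualifying period is 325 days, not less than 320 days.
Every exception is unavailable, so the rule governs.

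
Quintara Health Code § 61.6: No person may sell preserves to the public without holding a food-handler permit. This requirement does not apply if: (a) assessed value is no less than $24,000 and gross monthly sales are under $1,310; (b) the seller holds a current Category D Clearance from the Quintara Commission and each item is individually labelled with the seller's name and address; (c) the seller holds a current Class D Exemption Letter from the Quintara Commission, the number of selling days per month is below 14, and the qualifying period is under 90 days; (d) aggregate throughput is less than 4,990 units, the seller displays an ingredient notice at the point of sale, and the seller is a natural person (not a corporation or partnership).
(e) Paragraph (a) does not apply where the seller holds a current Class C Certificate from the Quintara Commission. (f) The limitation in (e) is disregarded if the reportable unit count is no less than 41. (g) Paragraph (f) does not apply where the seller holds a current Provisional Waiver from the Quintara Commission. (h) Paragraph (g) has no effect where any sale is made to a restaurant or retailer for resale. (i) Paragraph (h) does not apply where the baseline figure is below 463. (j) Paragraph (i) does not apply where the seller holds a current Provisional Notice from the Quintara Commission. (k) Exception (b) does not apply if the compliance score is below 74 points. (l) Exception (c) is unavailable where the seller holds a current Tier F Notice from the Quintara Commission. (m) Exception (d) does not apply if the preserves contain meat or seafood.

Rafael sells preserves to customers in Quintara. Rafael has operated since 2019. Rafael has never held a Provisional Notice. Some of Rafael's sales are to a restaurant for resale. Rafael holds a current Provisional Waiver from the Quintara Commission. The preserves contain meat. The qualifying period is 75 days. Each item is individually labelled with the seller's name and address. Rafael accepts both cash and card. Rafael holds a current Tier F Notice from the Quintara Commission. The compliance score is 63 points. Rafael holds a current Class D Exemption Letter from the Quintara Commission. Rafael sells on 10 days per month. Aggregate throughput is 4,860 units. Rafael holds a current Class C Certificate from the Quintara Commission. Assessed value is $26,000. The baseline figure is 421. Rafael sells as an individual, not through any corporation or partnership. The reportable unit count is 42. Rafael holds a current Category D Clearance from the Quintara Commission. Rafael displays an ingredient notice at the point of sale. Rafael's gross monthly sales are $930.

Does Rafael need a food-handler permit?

Exception (a) is satisfied on its face — assessed value is $26,000, meeting the $24,000 threshold; gross monthly sales are $930, under the $1,310 limit. But: (e) is triggered — a current Class C Certificate is held. (f) would limit (e) — the reportable unit count is 42, meeting the 41 threshold — but (g) sets (f) aside: (g) operates — a current Provisional Waiver is held. (h) operates (some sales are to a restaurant for resale), but is overridden by (i): (i) is triggered — the baseline figure is 421, below the 463 limit. (j), which would lift (i), does not operate here — no current Provisional Notice is held. So (a) is unavailable.
All of (b)'s requirements are met (a current Category D Clearance is held; items are individually labelled). But applying paragraph (k): (k) is triggered — the compliance score is 63 points, below the 74 points limit. (b) is therefore removed.
Exception (c) is satisfied on its face — a current Class D Exemption Letter is held; the number of selling days per month is 10, below the 14 limit; the qualifying period is 75 days, under the 90 days limit. But applying paragraph (l): (l) operates against (c): a current Tier F Notice is held. So (c) is unavailable.
All of (d)'s requirements are met (aggregate throughput is 4,860 units, less than the 4,990 units limit; an ingredient notice is displayed; the seller is a natural person). Turning to paragraph (m): (m) applies — the preserves contain meat. So (d) is unavailable.
Every exception is unavailable, so the rule governs.

Yes — Rafael must hold a food-handler permit.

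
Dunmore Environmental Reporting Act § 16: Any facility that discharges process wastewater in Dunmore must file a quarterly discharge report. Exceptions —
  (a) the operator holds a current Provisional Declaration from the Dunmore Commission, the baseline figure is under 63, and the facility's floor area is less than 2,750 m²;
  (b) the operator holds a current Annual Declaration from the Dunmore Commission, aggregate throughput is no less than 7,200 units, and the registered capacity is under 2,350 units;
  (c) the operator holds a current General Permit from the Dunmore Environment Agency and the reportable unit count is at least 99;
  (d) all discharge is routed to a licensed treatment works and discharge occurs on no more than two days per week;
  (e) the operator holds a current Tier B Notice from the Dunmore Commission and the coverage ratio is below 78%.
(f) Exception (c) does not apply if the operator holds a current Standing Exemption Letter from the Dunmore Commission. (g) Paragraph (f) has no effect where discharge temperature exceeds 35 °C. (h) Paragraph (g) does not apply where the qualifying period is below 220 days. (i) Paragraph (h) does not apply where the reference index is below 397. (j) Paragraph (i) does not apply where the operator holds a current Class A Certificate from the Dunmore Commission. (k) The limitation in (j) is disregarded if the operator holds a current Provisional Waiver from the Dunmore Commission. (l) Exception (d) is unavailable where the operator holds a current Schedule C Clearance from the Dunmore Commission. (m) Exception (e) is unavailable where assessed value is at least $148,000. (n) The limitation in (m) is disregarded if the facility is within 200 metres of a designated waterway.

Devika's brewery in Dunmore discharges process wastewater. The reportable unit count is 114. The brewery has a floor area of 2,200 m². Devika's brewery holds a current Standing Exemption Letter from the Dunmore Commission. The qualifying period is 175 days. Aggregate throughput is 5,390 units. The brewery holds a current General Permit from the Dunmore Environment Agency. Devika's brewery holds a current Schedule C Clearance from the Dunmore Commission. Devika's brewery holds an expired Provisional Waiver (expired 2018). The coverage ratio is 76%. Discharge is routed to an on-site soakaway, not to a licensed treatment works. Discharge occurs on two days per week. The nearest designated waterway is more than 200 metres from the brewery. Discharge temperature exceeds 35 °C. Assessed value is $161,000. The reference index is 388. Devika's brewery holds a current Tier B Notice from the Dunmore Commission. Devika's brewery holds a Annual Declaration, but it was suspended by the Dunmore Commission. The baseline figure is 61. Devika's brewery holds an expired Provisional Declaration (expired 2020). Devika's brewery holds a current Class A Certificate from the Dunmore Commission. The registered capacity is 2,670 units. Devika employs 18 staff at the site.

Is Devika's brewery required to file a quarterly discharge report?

Exception (a) does not apply: there is no Provisional Declaration in force.
Exception (b) fails — no current Annual Declaration is held.
Exception (c)'s conditions are all satisfied: a current General Permit is held; the reportable unit count is 114, meeting the 99 threshold. But applying paragraphs (f)–(k): (f) operates against (c): a current Standing Exemption Letter is held. (g) would limit (f) — discharge temperature exceeds 35 °C — but (h) sets (g) aside: (h) operates against (g): the qualifying period is 175 days, below the 220 days limit. (i) would limit (h) — the reference index is 388, below the 397 limit — but (j) sets (i) aside: (j) operates against (i): a current Class A Certificate is held. (k) does not operate here (there is no Provisional Waiver in force), so (j) stands. So (c) is unavailable.
Exception (d) does not apply: discharge is not routed to a licensed treatment works.
Exception (e) is satisfied on its face — a current Tier B Notice is held; the coverage ratio is 76%, below the 78% limit. However, paragraphs (m)–(n) must be considered: (m) applies — assessed value is $161,000, meeting the $148,000 threshold. (n) is not triggered (the brewery is more than 200 m from any designated waterway), so (m) stands. Exception (e) does not apply.
None of the exceptions is available; § 16 applies in full.

Yes — Devika's brewery must file a quarterly discharge report.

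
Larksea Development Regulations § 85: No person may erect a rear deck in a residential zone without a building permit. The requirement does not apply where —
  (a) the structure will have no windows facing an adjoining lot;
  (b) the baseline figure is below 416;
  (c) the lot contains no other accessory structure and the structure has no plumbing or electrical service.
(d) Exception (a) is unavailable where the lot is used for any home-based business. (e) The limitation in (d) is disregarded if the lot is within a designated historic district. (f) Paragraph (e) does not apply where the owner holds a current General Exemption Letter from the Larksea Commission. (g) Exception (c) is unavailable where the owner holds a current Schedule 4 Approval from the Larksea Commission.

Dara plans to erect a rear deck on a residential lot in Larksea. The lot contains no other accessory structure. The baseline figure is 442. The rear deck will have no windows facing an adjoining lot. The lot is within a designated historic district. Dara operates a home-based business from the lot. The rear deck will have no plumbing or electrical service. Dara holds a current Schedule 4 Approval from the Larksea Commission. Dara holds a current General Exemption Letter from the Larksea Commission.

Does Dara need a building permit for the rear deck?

Yes — Dara must obtain a building permit.

Exception (a): no windows face an adjoining lot — every condition holds. However, paragraphs (d)–(f) must be considered: (d) operates against (a): a home-based business operates on the lot. (e) is engaged (the lot is in a historic district), but yields to (f): (f) operates — a current General Exemption Letter is held. (a) is therefore removed.
Exception (b) does not apply: the baseline figure is 442, not below 416.
All of (c)'s requirements are met (the lot has no other accessory structure; there is no plumbing or electrical service). Turning to paragraph (g): (g) is engaged — a current Schedule 4 Approval is held. (c) is therefore removed.
None of the exceptions is available; § 85 applies in full.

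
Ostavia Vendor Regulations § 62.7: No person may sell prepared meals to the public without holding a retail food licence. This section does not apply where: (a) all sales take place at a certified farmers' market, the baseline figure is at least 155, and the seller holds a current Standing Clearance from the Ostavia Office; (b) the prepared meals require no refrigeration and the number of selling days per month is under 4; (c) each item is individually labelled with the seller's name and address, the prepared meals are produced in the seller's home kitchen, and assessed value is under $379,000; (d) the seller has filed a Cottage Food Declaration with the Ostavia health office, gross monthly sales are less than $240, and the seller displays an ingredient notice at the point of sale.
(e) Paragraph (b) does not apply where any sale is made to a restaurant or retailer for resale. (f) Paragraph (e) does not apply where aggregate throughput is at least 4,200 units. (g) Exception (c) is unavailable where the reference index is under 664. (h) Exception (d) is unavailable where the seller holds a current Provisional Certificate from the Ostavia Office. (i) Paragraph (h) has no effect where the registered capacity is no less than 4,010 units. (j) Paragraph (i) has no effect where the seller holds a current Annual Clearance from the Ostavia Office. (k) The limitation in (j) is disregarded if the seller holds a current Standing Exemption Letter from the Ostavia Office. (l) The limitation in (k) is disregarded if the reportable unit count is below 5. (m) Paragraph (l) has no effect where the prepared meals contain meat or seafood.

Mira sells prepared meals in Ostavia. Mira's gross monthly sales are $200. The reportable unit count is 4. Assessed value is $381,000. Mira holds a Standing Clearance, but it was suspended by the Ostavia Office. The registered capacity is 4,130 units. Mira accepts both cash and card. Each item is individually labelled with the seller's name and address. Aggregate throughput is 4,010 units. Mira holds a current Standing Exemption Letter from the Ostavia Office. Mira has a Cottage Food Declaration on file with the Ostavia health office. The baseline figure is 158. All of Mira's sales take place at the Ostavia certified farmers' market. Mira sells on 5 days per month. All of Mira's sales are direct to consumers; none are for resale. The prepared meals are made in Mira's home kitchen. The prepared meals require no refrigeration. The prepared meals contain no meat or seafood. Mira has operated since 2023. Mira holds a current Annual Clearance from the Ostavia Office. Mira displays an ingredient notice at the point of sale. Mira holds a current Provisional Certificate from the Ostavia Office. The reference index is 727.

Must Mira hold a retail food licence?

Exception (a) fails — there is no Standing Clearance in force.
Exception (b) does not apply: the number of selling days per month is 5, not under 4.
Exception (c) does not apply: assessed value is $381,000, not under $379,000.
All of (d)'s requirements are met (a Cottage Food Declaration is on file; gross monthly sales are $200, less than the $240 limit; an ingredient notice is displayed). But applying paragraphs (h)–(m): (h) operates against (d): a current Provisional Certificate is held. (i) would limit (h) — the registered capacity is 4,130 units, meeting the 4,010 units threshold — but (j) sets (i) aside: (j) operates against (i): a current Annual Clearance is held. (k) would limit (j) — a current Standing Exemption Letter is held — but (l) sets (k) aside: (l) operates against (k): the reportable unit count is 4, below the 5 limit. (m) does not operate here (the prepared meals contain no meat or seafood), so (l) stands. So (d) is unavailable.
No exception displaces § 62.7.

Yes — Mira must hold a retail food licence.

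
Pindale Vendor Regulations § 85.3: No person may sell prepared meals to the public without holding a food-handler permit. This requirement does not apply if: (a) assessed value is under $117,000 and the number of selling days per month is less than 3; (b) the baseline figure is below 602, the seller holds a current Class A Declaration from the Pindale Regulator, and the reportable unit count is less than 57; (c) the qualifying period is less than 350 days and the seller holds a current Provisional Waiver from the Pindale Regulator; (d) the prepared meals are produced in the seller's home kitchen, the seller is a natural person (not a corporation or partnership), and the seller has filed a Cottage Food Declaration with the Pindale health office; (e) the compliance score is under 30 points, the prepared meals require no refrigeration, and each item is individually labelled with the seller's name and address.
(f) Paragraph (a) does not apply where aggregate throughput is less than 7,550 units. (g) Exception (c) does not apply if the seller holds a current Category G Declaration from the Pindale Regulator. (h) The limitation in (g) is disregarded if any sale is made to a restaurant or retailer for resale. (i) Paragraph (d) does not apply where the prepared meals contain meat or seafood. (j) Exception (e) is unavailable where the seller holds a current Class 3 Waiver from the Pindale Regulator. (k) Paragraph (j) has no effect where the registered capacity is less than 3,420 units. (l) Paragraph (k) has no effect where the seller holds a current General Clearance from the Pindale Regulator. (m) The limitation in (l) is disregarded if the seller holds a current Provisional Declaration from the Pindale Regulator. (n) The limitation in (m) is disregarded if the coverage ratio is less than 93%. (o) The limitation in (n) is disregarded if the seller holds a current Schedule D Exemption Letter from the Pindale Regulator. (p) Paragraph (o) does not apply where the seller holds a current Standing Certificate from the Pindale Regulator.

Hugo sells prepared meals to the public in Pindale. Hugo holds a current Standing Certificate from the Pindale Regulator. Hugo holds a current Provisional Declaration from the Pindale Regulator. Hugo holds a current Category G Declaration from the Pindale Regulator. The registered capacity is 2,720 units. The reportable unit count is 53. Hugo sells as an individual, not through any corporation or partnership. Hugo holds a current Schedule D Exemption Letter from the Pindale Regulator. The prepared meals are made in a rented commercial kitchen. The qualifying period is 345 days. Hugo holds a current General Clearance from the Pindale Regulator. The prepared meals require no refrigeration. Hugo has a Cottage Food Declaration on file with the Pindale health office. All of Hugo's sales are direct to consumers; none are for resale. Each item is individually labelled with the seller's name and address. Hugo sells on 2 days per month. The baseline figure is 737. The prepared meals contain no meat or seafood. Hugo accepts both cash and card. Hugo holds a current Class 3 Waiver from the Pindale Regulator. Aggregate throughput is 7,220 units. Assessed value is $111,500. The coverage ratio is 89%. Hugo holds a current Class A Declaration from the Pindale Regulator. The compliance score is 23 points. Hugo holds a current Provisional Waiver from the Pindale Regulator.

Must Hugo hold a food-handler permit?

All of (a)'s requirements are met (assessed value is $111,500, under the $117,000 limit; the number of selling days per month is 2, less than the 3 limit). But: (f) operates against (a): aggregate throughput is 7,220 units, less than the 7,550 units limit. Exception (a) does not apply.
Exception (b) does not apply: the baseline figure is 737, not below 602.
Exception (c) is satisfied on its face — the qualifying period is 345 days, less than the 350 days limit; a current Provisional Waiver is held. But: (g) is engaged — a current Category G Declaration is held. (h) is inapplicable (no sales are for resale), so (g) stands. So (c) is unavailable.
Exception (d) fails — the prepared meals are made in a commercial kitchen, not a home kitchen.
Exception (e)'s conditions are all satisfied: the compliance score is 23 points, under the 30 points limit; the prepared meals are shelf-stable; items are individually labelled. But: (j) operates — a current Class 3 Waiver is held. (k) would limit (j) — the registered capacity is 2,720 units, less than the 3,420 units limit — but (l) sets (k) aside: (l) applies — a current General Clearance is held. (m) is engaged (a current Provisional Declaration is held), but is itself disapplied by (n): (n) operates against (m): the coverage ratio is 89%, less than the 93% limit. (o) would limit (n) — a current Schedule D Exemption Letter is held — but (p) sets (o) aside: (p) operates — a current Standing Certificate is held. (e) is therefore removed.
None of the exceptions is available; § 85.3 applies in full.

Yes — Hugo must hold a food-handler permit.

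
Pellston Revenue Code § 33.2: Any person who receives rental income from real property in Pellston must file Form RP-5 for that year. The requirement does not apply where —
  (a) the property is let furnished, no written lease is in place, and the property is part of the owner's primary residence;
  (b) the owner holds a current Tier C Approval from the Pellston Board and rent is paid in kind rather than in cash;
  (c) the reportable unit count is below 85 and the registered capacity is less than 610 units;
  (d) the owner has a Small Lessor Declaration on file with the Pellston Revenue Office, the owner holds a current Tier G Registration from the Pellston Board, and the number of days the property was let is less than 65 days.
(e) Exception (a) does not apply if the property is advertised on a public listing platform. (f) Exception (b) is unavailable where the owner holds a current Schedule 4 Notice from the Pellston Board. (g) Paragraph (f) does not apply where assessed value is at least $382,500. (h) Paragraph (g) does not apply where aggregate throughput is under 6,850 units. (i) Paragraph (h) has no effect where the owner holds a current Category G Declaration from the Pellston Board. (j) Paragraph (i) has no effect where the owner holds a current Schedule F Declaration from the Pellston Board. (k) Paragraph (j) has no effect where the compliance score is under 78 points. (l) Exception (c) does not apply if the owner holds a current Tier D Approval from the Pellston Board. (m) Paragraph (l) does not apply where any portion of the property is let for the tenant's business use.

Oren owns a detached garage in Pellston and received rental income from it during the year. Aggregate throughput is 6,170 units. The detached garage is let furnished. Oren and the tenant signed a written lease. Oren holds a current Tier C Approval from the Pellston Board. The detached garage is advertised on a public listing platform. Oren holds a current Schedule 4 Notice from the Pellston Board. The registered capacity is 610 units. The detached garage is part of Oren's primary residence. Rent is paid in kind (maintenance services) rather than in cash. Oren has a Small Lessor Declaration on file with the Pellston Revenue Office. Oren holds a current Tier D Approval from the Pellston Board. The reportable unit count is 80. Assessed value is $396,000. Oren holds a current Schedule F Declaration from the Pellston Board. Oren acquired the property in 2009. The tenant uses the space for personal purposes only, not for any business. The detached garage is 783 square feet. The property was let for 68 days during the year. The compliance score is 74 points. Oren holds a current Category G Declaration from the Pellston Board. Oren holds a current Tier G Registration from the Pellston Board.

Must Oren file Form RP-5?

Exception (a) requires that no written lease is in place; but a written lease is in place, so (a) is unavailable.
All of (b)'s requirements are met (a current Tier C Approval is held; rent is paid in kind). Applying paragraphs (f)–(k): (f) is triggered (a current Schedule 4 Notice is held), but is displaced by (g): (g) operates against (f): assessed value is $396,000, meeting the $382,500 threshold. (h) would limit (g) — aggregate throughput is 6,170 units, under the 6,850 units limit — but (i) sets (h) aside: (i) is triggered — a current Category G Declaration is held. (j) is triggered (a current Schedule F Declaration is held), but is overridden by (k): (k) is triggered — the compliance score is 74 points, under the 78 points limit. So (b) applies.
Exception (c) requires that the registered capacity is less than 610 units; but the registered capacity is 610 units, not less than 610 units, so (c) is unavailable.
Exception (d) requires that the number of days the property was let is less than 65 days; but the number of days the property was let is 68 days, not less than 65 days, so (d) is unavailable.

No — exception (b) applies; Oren is not required to file Form RP-5.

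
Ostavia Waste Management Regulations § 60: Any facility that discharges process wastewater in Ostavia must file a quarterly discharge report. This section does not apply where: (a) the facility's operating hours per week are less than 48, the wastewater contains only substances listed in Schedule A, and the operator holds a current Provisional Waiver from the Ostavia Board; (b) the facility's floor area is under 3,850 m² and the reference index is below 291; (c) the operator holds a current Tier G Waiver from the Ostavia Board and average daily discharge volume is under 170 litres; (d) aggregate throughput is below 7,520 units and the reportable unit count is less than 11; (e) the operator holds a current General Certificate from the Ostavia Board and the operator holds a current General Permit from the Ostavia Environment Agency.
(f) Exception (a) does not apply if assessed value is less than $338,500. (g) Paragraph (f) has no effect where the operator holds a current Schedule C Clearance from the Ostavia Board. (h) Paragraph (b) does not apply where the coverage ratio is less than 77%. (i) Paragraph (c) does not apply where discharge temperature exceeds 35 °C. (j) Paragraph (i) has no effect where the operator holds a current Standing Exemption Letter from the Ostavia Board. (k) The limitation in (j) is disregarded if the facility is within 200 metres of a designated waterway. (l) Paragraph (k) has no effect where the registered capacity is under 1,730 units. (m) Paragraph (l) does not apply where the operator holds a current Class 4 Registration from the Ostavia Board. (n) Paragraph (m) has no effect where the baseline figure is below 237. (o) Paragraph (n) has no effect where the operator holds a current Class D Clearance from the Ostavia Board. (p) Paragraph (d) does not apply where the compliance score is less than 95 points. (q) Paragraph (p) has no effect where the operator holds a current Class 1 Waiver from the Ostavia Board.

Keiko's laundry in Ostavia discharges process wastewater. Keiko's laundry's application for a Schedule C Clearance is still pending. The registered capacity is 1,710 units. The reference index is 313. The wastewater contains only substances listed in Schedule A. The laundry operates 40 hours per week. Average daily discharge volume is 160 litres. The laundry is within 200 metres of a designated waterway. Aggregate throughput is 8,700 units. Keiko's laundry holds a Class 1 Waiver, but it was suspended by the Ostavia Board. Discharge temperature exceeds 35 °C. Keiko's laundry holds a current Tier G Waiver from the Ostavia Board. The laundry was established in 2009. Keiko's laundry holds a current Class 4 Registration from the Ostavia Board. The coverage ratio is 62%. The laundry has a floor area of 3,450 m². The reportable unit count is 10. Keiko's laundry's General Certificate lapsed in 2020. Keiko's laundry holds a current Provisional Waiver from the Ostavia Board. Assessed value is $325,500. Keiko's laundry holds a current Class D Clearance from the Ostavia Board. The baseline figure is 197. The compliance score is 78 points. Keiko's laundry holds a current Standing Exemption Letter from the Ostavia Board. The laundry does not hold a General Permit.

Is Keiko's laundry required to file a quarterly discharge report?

Yes — Keiko's laundry must file a quarterly discharge report.

All of (a)'s requirements are met (the facility's operating hours per week are 40, less than the 48 limit; the wastewater is Schedule-A-only; a current Provisional Waiver is held). Turning to paragraphs (f)–(g): (f) operates — assessed value is $325,500, less than the $338,500 limit. (g), which would lift (f), does not operate here — there is no Schedule C Clearance in force. (a) is therefore removed.
Exception (b) does not apply: the reference index is 313, not below 291.
All of (c)'s requirements are met (a current Tier G Waiver is held; average daily discharge volume is 160 litres, under the 170 litres limit). However, paragraphs (i)–(o) must be considered: (i) is triggered — discharge temperature exceeds 35 °C. (j) would limit (i) — a current Standing Exemption Letter is held — but (k) sets (j) aside: (k) operates — the laundry is within 200 m of a designated waterway. (l) would limit (k) — the registered capacity is 1,710 units, under the 1,730 units limit — but (m) sets (l) aside: (m) is triggered — a current Class 4 Registration is held. (n) is triggered (the baseline figure is 197, below the 237 limit), but yields to (o): (o) is triggered — a current Class D Clearance is held. (c) is therefore removed.
Exception (d) does not apply: aggregate throughput is 8,700 units, not below 7,520 units.
Exception (e) fails — there is no General Certificate in force.
Every exception is unavailable, so the rule governs.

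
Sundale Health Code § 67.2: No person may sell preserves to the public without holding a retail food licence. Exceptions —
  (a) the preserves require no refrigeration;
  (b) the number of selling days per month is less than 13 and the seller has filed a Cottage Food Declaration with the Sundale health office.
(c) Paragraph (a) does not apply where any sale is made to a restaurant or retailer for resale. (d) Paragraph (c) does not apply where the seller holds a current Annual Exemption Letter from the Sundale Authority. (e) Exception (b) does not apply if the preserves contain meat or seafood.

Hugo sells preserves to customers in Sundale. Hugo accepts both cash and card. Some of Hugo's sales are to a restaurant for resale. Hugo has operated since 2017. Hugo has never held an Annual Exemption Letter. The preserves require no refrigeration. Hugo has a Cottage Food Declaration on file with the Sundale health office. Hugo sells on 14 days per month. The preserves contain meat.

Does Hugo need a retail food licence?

Exception (a) is satisfied on its face — the preserves are shelf-stable. But applying paragraphs (c)–(d): (c) is triggered — some sales are to a restaurant for resale. (d) is not engaged (the Annual Exemption Letter is not current), so (c) stands. Exception (a) does not apply.
Exception (b) does not apply: the number of selling days per month is 14, not less than 13.
No exception displaces § 67.2.

Yes — Hugo must hold a retail food licence.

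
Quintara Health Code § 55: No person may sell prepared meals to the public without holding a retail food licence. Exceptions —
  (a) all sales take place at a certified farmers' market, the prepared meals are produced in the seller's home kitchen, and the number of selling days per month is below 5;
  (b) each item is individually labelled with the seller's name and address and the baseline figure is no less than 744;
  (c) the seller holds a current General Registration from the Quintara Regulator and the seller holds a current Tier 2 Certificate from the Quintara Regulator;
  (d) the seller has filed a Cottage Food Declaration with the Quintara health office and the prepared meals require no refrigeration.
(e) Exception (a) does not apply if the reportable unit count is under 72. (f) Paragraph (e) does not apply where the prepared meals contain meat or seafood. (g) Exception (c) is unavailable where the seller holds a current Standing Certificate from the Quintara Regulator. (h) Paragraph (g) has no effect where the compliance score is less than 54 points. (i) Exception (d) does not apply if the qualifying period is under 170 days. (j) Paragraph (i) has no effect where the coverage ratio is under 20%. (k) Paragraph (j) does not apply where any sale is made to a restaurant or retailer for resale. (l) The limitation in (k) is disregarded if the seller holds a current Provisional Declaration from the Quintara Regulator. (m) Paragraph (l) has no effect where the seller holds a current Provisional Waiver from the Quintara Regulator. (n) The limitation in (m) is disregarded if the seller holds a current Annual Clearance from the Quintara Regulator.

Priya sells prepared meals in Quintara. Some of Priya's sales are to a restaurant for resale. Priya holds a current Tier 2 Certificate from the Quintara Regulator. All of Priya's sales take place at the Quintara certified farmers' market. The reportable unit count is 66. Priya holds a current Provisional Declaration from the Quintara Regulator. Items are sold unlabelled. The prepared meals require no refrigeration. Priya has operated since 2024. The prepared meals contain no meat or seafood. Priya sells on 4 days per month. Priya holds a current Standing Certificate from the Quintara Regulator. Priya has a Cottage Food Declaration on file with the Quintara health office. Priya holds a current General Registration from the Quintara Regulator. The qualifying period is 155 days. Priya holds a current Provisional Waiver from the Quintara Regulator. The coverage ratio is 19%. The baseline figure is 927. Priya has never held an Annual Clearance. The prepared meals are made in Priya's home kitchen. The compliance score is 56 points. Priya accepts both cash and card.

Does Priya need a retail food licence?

Yes — Priya must hold a retail food licence.

Exception (a)'s conditions are all satisfied: all sales are at a certified farmers' market; the prepared meals are home-kitchen produced; the number of selling days per month is 4, below the 5 limit. However, paragraphs (e)–(f) must be considered: (e) operates against (a): the reportable unit count is 66, under the 72 limit. (f), which would lift (e), is not engaged — the prepared meals contain no meat or seafood. Exception (a) does not apply.
Exception (b) fails — items are sold unlabelled.
Exception (c)'s conditions are all satisfied: a current General Registration is held; a current Tier 2 Certificate is held. But applying paragraphs (g)–(h): (g) operates against (c): a current Standing Certificate is held. (h), which would lift (g), is not triggered — the compliance score is 56 points, not less than 54 points. (c) is therefore removed.
Exception (d) is satisfied on its face — a Cottage Food Declaration is on file; the prepared meals are shelf-stable. But: (i) operates — the qualifying period is 155 days, under the 170 days limit. (j) applies (the coverage ratio is 19%, under the 20% limit), but is itself disapplied by (k): (k) is triggered — some sales are to a restaurant for resale. (l) would limit (k) — a current Provisional Declaration is held — but (m) sets (l) aside: (m) is engaged — a current Provisional Waiver is held. (n), which would lift (m), is inapplicable — no current Annual Clearance is held. Exception (d) does not apply.
No exception applies. The general rule governs.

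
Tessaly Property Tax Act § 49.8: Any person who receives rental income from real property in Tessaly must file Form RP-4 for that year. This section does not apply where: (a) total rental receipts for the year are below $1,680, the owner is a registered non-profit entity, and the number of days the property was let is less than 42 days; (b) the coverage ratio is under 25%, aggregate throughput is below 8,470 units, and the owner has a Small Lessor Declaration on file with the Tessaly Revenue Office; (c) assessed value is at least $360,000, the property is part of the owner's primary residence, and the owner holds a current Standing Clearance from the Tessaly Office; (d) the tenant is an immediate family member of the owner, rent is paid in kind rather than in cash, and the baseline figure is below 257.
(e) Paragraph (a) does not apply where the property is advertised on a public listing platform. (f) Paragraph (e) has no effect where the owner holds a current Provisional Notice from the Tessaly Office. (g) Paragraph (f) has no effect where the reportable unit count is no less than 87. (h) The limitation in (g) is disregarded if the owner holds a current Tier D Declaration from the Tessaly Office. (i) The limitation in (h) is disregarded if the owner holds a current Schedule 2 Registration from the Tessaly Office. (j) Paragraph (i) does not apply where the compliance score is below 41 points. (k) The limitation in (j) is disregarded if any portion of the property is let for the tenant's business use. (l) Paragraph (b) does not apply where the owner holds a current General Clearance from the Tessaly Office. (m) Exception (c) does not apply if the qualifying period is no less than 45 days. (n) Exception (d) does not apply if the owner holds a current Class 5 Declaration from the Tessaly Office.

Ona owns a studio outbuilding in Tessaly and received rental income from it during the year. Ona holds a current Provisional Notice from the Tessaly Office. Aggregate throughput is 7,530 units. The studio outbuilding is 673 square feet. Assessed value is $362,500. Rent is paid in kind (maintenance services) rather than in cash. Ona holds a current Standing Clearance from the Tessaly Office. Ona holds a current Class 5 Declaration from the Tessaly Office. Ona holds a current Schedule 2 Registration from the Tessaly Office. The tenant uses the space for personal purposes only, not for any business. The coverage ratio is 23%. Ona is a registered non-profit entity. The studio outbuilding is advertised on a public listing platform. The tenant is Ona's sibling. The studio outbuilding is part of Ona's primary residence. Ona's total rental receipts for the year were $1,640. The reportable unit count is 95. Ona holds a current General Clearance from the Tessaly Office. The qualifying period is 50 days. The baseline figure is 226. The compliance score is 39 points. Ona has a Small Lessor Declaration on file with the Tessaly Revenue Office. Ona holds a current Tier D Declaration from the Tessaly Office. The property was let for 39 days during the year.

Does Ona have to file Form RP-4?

Exception (a) is satisfied on its face — total rental receipts for the year are $1,640, below the $1,680 limit; Ona is a registered non-profit; the number of days the property was let is 39 days, less than the 42 days limit. As to paragraphs (e)–(k): (e) operates (the property is publicly advertised), but is displaced by (f): (f) operates against (e): a current Provisional Notice is held. (g) is engaged (the reportable unit count is 95, meeting the 87 threshold), but is set aside by (h): (h) applies — a current Tier D Declaration is held. (i) would limit (h) — a current Schedule 2 Registration is held — but (j) sets (i) aside: (j) is engaged — the compliance score is 39 points, below the 41 points limit. (k) is not triggered (the space is used for personal purposes only), so (j) stands. So (a) applies.
Exception (b): the coverage ratio is 23%, under the 25% limit; aggregate throughput is 7,530 units, below the 8,470 units limit; a Small Lessor Declaration is on file — every condition holds. However, paragraph (l) must be considered: (l) operates — a current General Clearance is held. So (b) is unavailable.
Exception (c): assessed value is $362,500, meeting the $360,000 threshold; the studio outbuilding is part of the primary residence; a current Standing Clearance is held — every condition holds. But applying paragraph (m): (m) is triggered — the qualifying period is 50 days, meeting the 45 days threshold. (c) is therefore removed.
Exception (d): the tenant is an immediate family member; rent is paid in kind; the baseline figure is 226, below the 257 limit — every condition holds. But applying paragraph (n): (n) is engaged — a current Class 5 Declaration is held. So (d) is unavailable.

No — exception (a) applies; Ona is not required to file Form RP-4.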